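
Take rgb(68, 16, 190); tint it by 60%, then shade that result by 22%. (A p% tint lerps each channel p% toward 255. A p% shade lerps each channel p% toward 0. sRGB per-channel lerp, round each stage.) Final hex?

A 60% tint moves each channel 60% toward 255:
  R: 68 + 0.6×(255−68) = 68 + 112.2 = 180.2 → 180
  G: 16 + 0.6×(255−16) = 16 + 143.4 = 159.4 → 159
  B: 190 + 0.6×(255−190) = 190 + 39 = 229 → 229
After the tint: rgb(180, 159, 229) = #b49fe5.
A 22% shade moves each channel 22% toward 0:
  R: 180 + 0.22×(0−180) = 180 − 39.6 = 140.4 → 140
  G: 159 + 0.22×(0−159) = 159 − 34.98 = 124.02 → 124
  B: 229 + 0.22×(0−229) = 229 − 50.38 = 178.62 → 179
rgb(140, 124, 179) = #8c7cb3.

#8c7cb3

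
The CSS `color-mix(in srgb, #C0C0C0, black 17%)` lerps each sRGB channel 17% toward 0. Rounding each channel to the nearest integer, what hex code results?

#C0C0C0 is rgb(192, 192, 192).
A 17% shade moves each channel 17% toward 0:
  R: 192 + 0.17×(0−192) = 192 − 32.64 = 159.36 → 159
  G: 192 + 0.17×(0−192) = 192 − 32.64 = 159.36 → 159
  B: 192 + 0.17×(0−192) = 192 − 32.64 = 159.36 → 159
rgb(159, 159, 159) = #9F9F9F.

#9F9F9F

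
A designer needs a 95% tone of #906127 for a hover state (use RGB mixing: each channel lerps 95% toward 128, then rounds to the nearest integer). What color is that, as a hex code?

#906127 is rgb(144, 97, 39).
Lerp each channel 95% toward 128:
  R: 144 + 0.95×(128−144) = 144 − 15.2 = 128.8 → 129
  G: 97 + 0.95×(128−97) = 97 + 29.45 = 126.45 → 126
  B: 39 + 0.95×(128−39) = 39 + 84.55 = 123.55 → 124
rgb(129, 126, 124) = #817E7C.

#817E7C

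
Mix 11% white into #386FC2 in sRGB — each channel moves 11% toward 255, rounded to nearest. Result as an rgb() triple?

#386FC2 is rgb(56, 111, 194).
An 11% tint moves each channel 11% toward 255:
  R: 56 + 0.11×(255−56) = 56 + 21.89 = 77.89 → 78
  G: 111 + 0.11×(255−111) = 111 + 15.84 = 126.84 → 127
  B: 194 + 6.71 = 200.71 → 201

rgb(78, 127, 201)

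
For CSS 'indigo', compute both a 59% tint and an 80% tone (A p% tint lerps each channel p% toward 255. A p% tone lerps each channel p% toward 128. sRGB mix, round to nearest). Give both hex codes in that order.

CSS indigo is rgb(75, 0, 130).
59% tint:
  R: 75 + 0.59×(255−75) = 75 + 106.2 = 181.2 → 181
  G: 0 + 150.45 = 150.45 → 150
  B: 130 + 0.59×(255−130) = 130 + 73.75 = 203.75 → 204
  → #B596CC
80% tone:
  R: 75 + 0.8×(128−75) = 75 + 42.4 = 117.4 → 117
  G: 0 + 0.8×(128−0) = 0 + 102.4 = 102.4 → 102
  B: 130 + 0.8×(128−130) = 130 − 1.6 = 128.4 → 128
  → #756680

#B596CC, #756680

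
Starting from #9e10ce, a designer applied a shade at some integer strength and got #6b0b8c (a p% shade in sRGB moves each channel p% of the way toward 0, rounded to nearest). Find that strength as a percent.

32%

#9e10ce is rgb(158, 16, 206); #6b0b8c is rgb(107, 11, 140).
On the B channel (widest range): 140 ≈ 206 + (p/100)(0 − 206), so p ≈ 100×(140 − 206)/(0 − 206) = -6600/-206 = 32.04.
p = 32 reproduces all three channels after rounding.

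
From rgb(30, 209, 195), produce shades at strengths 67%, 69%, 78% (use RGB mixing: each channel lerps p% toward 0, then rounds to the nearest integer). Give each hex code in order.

#0a4540, #09413c, #072e2b

67%: (30 − 20.1 = 9.9→10, 209 − 140.03 = 68.97→69, 195 − 130.65 = 64.35→64) → #0a4540
69%: (30 − 20.7 = 9.3→9, 209 − 144.21 = 64.79→65, 195 − 134.55 = 60.45→60) → #09413c
78%: (30 − 23.4 = 6.6→7, 209 − 163.02 = 45.98→46, 195 − 152.1 = 42.9→43) → #072e2b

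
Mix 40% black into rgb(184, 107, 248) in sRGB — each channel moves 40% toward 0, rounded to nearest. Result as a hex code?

#6e4095

Lerp each channel 40% toward 0:
  R: 184 − 73.6 = 110.4 → 110
  G: 107 − 42.8 = 64.2 → 64
  B: 248 − 99.2 = 148.8 → 149
rgb(110, 64, 149) = #6e4095.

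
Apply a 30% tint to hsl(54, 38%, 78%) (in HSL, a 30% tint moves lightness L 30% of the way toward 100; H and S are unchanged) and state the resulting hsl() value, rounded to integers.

L moves 30% from 78 toward 100: 78 + 6.6 = 84.6 → 85.
H and S are unchanged.

hsl(54, 38%, 85%)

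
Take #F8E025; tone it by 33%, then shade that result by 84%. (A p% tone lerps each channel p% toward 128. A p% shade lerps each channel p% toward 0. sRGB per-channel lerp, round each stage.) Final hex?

#211F0B

#F8E025 is rgb(248, 224, 37).
Per channel, c → c + 0.33(128 − c):
  R: 248 − 39.6 = 208.4 → 208
  G: 224 − 31.68 = 192.32 → 192
  B: 37 + 0.33×(128−37) = 37 + 30.03 = 67.03 → 67
After the tone: rgb(208, 192, 67) = #D0C043.
Lerp each channel 84% toward 0:
  R: 208 − 174.72 = 33.28 → 33
  G: 192 + 0.84×(0−192) = 192 − 161.28 = 30.72 → 31
  B: 67 + 0.84×(0−67) = 67 − 56.28 = 10.72 → 11
rgb(33, 31, 11) = #211F0B.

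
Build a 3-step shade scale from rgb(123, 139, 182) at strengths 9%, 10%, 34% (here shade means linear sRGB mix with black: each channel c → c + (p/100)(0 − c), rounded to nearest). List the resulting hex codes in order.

#707EA6, #6F7DA4, #515C78

9%: (123 − 11.07 = 111.93→112, 139 − 12.51 = 126.49→126, 182 − 16.38 = 165.62→166) → #707EA6
10%: (123 − 12.3 = 110.7→111, 139 − 13.9 = 125.1→125, 182 − 18.2 = 163.8→164) → #6F7DA4
34%: (123 − 41.82 = 81.18→81, 139 − 47.26 = 91.74→92, 182 − 61.88 = 120.12→120) → #515C78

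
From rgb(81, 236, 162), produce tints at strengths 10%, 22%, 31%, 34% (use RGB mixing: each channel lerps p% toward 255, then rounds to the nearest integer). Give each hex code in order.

#62EEAB, #77F0B6, #87F2BF, #8CF2C2

10%: (81 + 17.4 = 98.4→98, 236 + 1.9 = 237.9→238, 162 + 9.3 = 171.3→171) → #62EEAB
22%: (81 + 38.28 = 119.28→119, 236 + 4.18 = 240.18→240, 162 + 20.46 = 182.46→182) → #77F0B6
31%: (81 + 53.94 = 134.94→135, 236 + 5.89 = 241.89→242, 162 + 28.83 = 190.83→191) → #87F2BF
34%: (81 + 59.16 = 140.16→140, 236 + 6.46 = 242.46→242, 162 + 31.62 = 193.62→194) → #8CF2C2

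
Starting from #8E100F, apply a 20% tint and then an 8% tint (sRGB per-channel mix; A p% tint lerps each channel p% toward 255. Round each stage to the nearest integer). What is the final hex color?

#8E100F is rgb(142, 16, 15).
Lerp each channel 20% toward 255:
  R: 142 + 0.2×(255−142) = 142 + 22.6 = 164.6 → 165
  G: 16 + 0.2×(255−16) = 16 + 47.8 = 63.8 → 64
  B: 15 + 48 = 63 → 63
After the tint: rgb(165, 64, 63) = #A5403F.
Lerp each channel 8% toward 255:
  R: 165 + 0.08×(255−165) = 165 + 7.2 = 172.2 → 172
  G: 64 + 15.28 = 79.28 → 79
  B: 63 + 15.36 = 78.36 → 78
rgb(172, 79, 78) = #AC4F4E.

#AC4F4E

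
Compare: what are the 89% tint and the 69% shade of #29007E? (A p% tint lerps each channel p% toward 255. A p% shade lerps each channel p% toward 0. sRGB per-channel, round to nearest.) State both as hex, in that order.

#29007E is rgb(41, 0, 126).
89% tint:
  R: 41 + 190.46 = 231.46 → 231
  G: 0 + 0.89×(255−0) = 0 + 226.95 = 226.95 → 227
  B: 126 + 114.81 = 240.81 → 241
  → #E7E3F1
69% shade:
  R: 41 − 28.29 = 12.71 → 13
  G: 0 + 0 = 0 → 0
  B: 126 + 0.69×(0−126) = 126 − 86.94 = 39.06 → 39
  → #0D0027

#E7E3F1, #0D0027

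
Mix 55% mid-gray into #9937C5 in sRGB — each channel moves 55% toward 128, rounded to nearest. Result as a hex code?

#8B5F9F

#9937C5 is rgb(153, 55, 197).
A 55% tone moves each channel 55% toward 128:
  R: 153 − 13.75 = 139.25 → 139
  G: 55 + 0.55×(128−55) = 55 + 40.15 = 95.15 → 95
  B: 197 + 0.55×(128−197) = 197 − 37.95 = 159.05 → 159
rgb(139, 95, 159) = #8B5F9F.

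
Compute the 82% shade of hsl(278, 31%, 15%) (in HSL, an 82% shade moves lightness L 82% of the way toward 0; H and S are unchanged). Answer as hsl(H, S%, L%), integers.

hsl(278, 31%, 3%)

L moves 82% from 15 toward 0: 15 − 12.3 = 2.7 → 3.
H and S are unchanged.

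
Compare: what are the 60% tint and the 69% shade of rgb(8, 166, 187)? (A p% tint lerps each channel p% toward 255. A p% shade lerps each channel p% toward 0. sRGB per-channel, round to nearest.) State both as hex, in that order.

60% tint:
  R: 8 + 0.6×(255−8) = 8 + 148.2 = 156.2 → 156
  G: 166 + 0.6×(255−166) = 166 + 53.4 = 219.4 → 219
  B: 187 + 0.6×(255−187) = 187 + 40.8 = 227.8 → 228
  → #9cdbe4
69% shade:
  R: 8 − 5.52 = 2.48 → 2
  G: 166 + 0.69×(0−166) = 166 − 114.54 = 51.46 → 51
  B: 187 − 129.03 = 57.97 → 58
  → #02333a

#9cdbe4, #02333a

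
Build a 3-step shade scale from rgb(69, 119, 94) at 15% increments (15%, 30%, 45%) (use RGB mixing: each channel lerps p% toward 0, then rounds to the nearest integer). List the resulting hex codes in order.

15%: (69 − 10.35 = 58.65→59, 119 − 17.85 = 101.15→101, 94 − 14.1 = 79.9→80) → #3b6550
30%: (69 − 20.7 = 48.3→48, 119 − 35.7 = 83.3→83, 94 − 28.2 = 65.8→66) → #305342
45%: (69 − 31.05 = 37.95→38, 119 − 53.55 = 65.45→65, 94 − 42.3 = 51.7→52) → #264134

#3b6550, #305342, #264134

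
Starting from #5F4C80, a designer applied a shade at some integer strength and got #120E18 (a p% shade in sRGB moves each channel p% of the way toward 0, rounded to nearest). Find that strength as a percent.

#5F4C80 is rgb(95, 76, 128); #120E18 is rgb(18, 14, 24).
On the B channel (widest range): 24 ≈ 128 + (p/100)(0 − 128), so p ≈ 100×(24 − 128)/(0 − 128) = -10400/-128 = 81.25.
p = 81 reproduces all three channels after rounding.

81%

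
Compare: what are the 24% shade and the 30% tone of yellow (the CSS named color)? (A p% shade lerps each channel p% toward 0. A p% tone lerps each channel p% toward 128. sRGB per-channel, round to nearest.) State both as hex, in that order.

#C2C200, #D9D926

CSS yellow is rgb(255, 255, 0).
24% shade:
  R: 255 + 0.24×(0−255) = 255 − 61.2 = 193.8 → 194
  G: 255 + 0.24×(0−255) = 255 − 61.2 = 193.8 → 194
  B: 0 + 0.24×(0−0) = 0 + 0 = 0 → 0
  → #C2C200
30% tone:
  R: 255 + 0.3×(128−255) = 255 − 38.1 = 216.9 → 217
  G: 255 + 0.3×(128−255) = 255 − 38.1 = 216.9 → 217
  B: 0 + 0.3×(128−0) = 0 + 38.4 = 38.4 → 38
  → #D9D926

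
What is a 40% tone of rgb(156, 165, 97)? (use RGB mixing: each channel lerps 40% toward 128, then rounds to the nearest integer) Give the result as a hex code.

#91966D

A 40% tone moves each channel 40% toward 128:
  R: 156 + 0.4×(128−156) = 156 − 11.2 = 144.8 → 145
  G: 165 − 14.8 = 150.2 → 150
  B: 97 + 0.4×(128−97) = 97 + 12.4 = 109.4 → 109
rgb(145, 150, 109) = #91966D.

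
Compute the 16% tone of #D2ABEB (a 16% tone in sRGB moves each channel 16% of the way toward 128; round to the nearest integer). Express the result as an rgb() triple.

rgb(197, 164, 218)

#D2ABEB is rgb(210, 171, 235).
Per channel, c → c + 0.16(128 − c):
  R: 210 + 0.16×(128−210) = 210 − 13.12 = 196.88 → 197
  G: 171 + 0.16×(128−171) = 171 − 6.88 = 164.12 → 164
  B: 235 + 0.16×(128−235) = 235 − 17.12 = 217.88 → 218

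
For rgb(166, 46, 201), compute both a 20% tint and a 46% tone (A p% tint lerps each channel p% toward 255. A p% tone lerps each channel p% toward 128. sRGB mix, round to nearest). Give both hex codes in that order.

#b858d4, #9554a7

20% tint:
  R: 166 + 0.2×(255−166) = 166 + 17.8 = 183.8 → 184
  G: 46 + 0.2×(255−46) = 46 + 41.8 = 87.8 → 88
  B: 201 + 0.2×(255−201) = 201 + 10.8 = 211.8 → 212
  → #b858d4
46% tone:
  R: 166 − 17.48 = 148.52 → 149
  G: 46 + 37.72 = 83.72 → 84
  B: 201 + 0.46×(128−201) = 201 − 33.58 = 167.42 → 167
  → #9554a7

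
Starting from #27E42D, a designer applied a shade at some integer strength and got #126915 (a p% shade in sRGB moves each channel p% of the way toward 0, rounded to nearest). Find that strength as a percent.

54%

#27E42D is rgb(39, 228, 45); #126915 is rgb(18, 105, 21).
On the G channel (widest range): 105 ≈ 228 + (p/100)(0 − 228), so p ≈ 100×(105 − 228)/(0 − 228) = -12300/-228 = 53.95.
p = 54 reproduces all three channels after rounding.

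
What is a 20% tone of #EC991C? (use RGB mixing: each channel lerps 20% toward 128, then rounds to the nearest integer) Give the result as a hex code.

#EC991C is rgb(236, 153, 28).
A 20% tone moves each channel 20% toward 128:
  R: 236 − 21.6 = 214.4 → 214
  G: 153 − 5 = 148 → 148
  B: 28 + 0.2×(128−28) = 28 + 20 = 48 → 48
rgb(214, 148, 48) = #D69430.

#D69430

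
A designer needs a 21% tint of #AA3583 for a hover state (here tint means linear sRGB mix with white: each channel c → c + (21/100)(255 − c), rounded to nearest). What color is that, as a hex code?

#BC5F9D

#AA3583 is rgb(170, 53, 131).
A 21% tint moves each channel 21% toward 255:
  R: 170 + 0.21×(255−170) = 170 + 17.85 = 187.85 → 188
  G: 53 + 0.21×(255−53) = 53 + 42.42 = 95.42 → 95
  B: 131 + 26.04 = 157.04 → 157
rgb(188, 95, 157) = #BC5F9D.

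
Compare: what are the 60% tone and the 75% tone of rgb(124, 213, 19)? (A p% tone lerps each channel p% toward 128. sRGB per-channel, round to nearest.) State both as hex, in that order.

60% tone:
  R: 124 + 0.6×(128−124) = 124 + 2.4 = 126.4 → 126
  G: 213 + 0.6×(128−213) = 213 − 51 = 162 → 162
  B: 19 + 65.4 = 84.4 → 84
  → #7ea254
75% tone:
  R: 124 + 3 = 127 → 127
  G: 213 + 0.75×(128−213) = 213 − 63.75 = 149.25 → 149
  B: 19 + 0.75×(128−19) = 19 + 81.75 = 100.75 → 101
  → #7f9565

#7ea254, #7f9565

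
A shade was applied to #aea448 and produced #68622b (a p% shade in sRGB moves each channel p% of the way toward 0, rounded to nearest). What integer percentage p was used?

#aea448 is rgb(174, 164, 72); #68622b is rgb(104, 98, 43).
On the R channel (widest range): 104 ≈ 174 + (p/100)(0 − 174), so p ≈ 100×(104 − 174)/(0 − 174) = -7000/-174 = 40.23.
p = 40 reproduces all three channels after rounding.

40%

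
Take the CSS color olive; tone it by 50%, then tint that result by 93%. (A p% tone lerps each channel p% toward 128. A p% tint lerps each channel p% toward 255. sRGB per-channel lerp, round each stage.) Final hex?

CSS olive is rgb(128, 128, 0).
Lerp each channel 50% toward 128:
  R: 128 + 0 = 128 → 128
  G: 128 + 0.5×(128−128) = 128 + 0 = 128 → 128
  B: 0 + 0.5×(128−0) = 0 + 64 = 64 → 64
After the tone: rgb(128, 128, 64) = #808040.
A 93% tint moves each channel 93% toward 255:
  R: 128 + 118.11 = 246.11 → 246
  G: 128 + 118.11 = 246.11 → 246
  B: 64 + 177.63 = 241.63 → 242
rgb(246, 246, 242) = #f6f6f2.

#f6f6f2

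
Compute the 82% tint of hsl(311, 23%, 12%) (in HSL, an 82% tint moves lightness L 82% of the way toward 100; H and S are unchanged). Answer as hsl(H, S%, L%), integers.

L moves 82% from 12 toward 100: 12 + 72.16 = 84.16 → 84.
H and S are unchanged.

hsl(311, 23%, 84%)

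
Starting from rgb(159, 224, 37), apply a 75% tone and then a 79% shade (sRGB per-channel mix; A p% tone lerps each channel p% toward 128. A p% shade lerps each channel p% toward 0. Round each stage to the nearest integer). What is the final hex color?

A 75% tone moves each channel 75% toward 128:
  R: 159 + 0.75×(128−159) = 159 − 23.25 = 135.75 → 136
  G: 224 − 72 = 152 → 152
  B: 37 + 0.75×(128−37) = 37 + 68.25 = 105.25 → 105
After the tone: rgb(136, 152, 105) = #889869.
Per channel, c → c + 0.79(0 − c):
  R: 136 + 0.79×(0−136) = 136 − 107.44 = 28.56 → 29
  G: 152 + 0.79×(0−152) = 152 − 120.08 = 31.92 → 32
  B: 105 − 82.95 = 22.05 → 22
rgb(29, 32, 22) = #1D2016.

#1D2016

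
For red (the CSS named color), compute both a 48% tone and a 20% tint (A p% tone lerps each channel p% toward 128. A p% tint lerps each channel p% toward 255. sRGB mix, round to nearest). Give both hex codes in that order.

#c23d3d, #ff3333

CSS red is rgb(255, 0, 0).
48% tone:
  R: 255 − 60.96 = 194.04 → 194
  G: 0 + 0.48×(128−0) = 0 + 61.44 = 61.44 → 61
  B: 0 + 0.48×(128−0) = 0 + 61.44 = 61.44 → 61
  → #c23d3d
20% tint:
  R: 255 + 0 = 255 → 255
  G: 0 + 0.2×(255−0) = 0 + 51 = 51 → 51
  B: 0 + 0.2×(255−0) = 0 + 51 = 51 → 51
  → #ff3333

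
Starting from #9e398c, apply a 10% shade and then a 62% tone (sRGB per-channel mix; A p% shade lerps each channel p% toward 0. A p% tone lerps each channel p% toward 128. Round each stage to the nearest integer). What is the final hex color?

#9e398c is rgb(158, 57, 140).
Per channel, c → c + 0.1(0 − c):
  R: 158 + 0.1×(0−158) = 158 − 15.8 = 142.2 → 142
  G: 57 − 5.7 = 51.3 → 51
  B: 140 + 0.1×(0−140) = 140 − 14 = 126 → 126
After the shade: rgb(142, 51, 126) = #8e337e.
A 62% tone moves each channel 62% toward 128:
  R: 142 − 8.68 = 133.32 → 133
  G: 51 + 0.62×(128−51) = 51 + 47.74 = 98.74 → 99
  B: 126 + 1.24 = 127.24 → 127
rgb(133, 99, 127) = #85637f.

#85637f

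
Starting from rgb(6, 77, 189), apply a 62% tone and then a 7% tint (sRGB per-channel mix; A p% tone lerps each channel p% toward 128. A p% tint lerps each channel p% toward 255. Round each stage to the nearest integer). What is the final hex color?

Lerp each channel 62% toward 128:
  R: 6 + 75.64 = 81.64 → 82
  G: 77 + 31.62 = 108.62 → 109
  B: 189 − 37.82 = 151.18 → 151
After the tone: rgb(82, 109, 151) = #526d97.
A 7% tint moves each channel 7% toward 255:
  R: 82 + 0.07×(255−82) = 82 + 12.11 = 94.11 → 94
  G: 109 + 0.07×(255−109) = 109 + 10.22 = 119.22 → 119
  B: 151 + 7.28 = 158.28 → 158
rgb(94, 119, 158) = #5e779e.

#5e779e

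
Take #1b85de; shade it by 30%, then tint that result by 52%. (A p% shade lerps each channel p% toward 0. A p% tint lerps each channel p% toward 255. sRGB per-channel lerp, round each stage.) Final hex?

#1b85de is rgb(27, 133, 222).
Per channel, c → c + 0.3(0 − c):
  R: 27 − 8.1 = 18.9 → 19
  G: 133 − 39.9 = 93.1 → 93
  B: 222 + 0.3×(0−222) = 222 − 66.6 = 155.4 → 155
After the shade: rgb(19, 93, 155) = #135d9b.
Lerp each channel 52% toward 255:
  R: 19 + 122.72 = 141.72 → 142
  G: 93 + 0.52×(255−93) = 93 + 84.24 = 177.24 → 177
  B: 155 + 0.52×(255−155) = 155 + 52 = 207 → 207
rgb(142, 177, 207) = #8eb1cf.

#8eb1cf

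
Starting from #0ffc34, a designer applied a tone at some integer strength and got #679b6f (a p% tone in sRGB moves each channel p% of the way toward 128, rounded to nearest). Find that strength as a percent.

#0ffc34 is rgb(15, 252, 52); #679b6f is rgb(103, 155, 111).
On the G channel (widest range): 155 ≈ 252 + (p/100)(128 − 252), so p ≈ 100×(155 − 252)/(128 − 252) = -9700/-124 = 78.23.
p = 78 reproduces all three channels after rounding.

78%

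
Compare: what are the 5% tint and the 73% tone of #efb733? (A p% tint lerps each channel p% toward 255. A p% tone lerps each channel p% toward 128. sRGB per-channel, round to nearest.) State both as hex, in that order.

#f0bb3d, #9e8f6b

#efb733 is rgb(239, 183, 51).
5% tint:
  R: 239 + 0.05×(255−239) = 239 + 0.8 = 239.8 → 240
  G: 183 + 0.05×(255−183) = 183 + 3.6 = 186.6 → 187
  B: 51 + 10.2 = 61.2 → 61
  → #f0bb3d
73% tone:
  R: 239 + 0.73×(128−239) = 239 − 81.03 = 157.97 → 158
  G: 183 + 0.73×(128−183) = 183 − 40.15 = 142.85 → 143
  B: 51 + 56.21 = 107.21 → 107
  → #9e8f6b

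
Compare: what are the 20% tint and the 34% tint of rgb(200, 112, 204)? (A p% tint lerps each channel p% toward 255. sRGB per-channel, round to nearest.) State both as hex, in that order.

20% tint:
  R: 200 + 0.2×(255−200) = 200 + 11 = 211 → 211
  G: 112 + 0.2×(255−112) = 112 + 28.6 = 140.6 → 141
  B: 204 + 0.2×(255−204) = 204 + 10.2 = 214.2 → 214
  → #d38dd6
34% tint:
  R: 200 + 0.34×(255−200) = 200 + 18.7 = 218.7 → 219
  G: 112 + 0.34×(255−112) = 112 + 48.62 = 160.62 → 161
  B: 204 + 0.34×(255−204) = 204 + 17.34 = 221.34 → 221
  → #dba1dd

#d38dd6, #dba1dd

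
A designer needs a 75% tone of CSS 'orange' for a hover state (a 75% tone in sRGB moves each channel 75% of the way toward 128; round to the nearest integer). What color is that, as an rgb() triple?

rgb(160, 137, 96)

CSS orange is rgb(255, 165, 0).
A 75% tone moves each channel 75% toward 128:
  R: 255 − 95.25 = 159.75 → 160
  G: 165 + 0.75×(128−165) = 165 − 27.75 = 137.25 → 137
  B: 0 + 0.75×(128−0) = 0 + 96 = 96 → 96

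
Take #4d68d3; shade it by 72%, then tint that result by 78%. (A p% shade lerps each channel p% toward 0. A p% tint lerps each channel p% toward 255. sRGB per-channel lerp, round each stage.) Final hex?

#4d68d3 is rgb(77, 104, 211).
Lerp each channel 72% toward 0:
  R: 77 − 55.44 = 21.56 → 22
  G: 104 − 74.88 = 29.12 → 29
  B: 211 − 151.92 = 59.08 → 59
After the shade: rgb(22, 29, 59) = #161d3b.
Lerp each channel 78% toward 255:
  R: 22 + 0.78×(255−22) = 22 + 181.74 = 203.74 → 204
  G: 29 + 0.78×(255−29) = 29 + 176.28 = 205.28 → 205
  B: 59 + 0.78×(255−59) = 59 + 152.88 = 211.88 → 212
rgb(204, 205, 212) = #cccdd4.

#cccdd4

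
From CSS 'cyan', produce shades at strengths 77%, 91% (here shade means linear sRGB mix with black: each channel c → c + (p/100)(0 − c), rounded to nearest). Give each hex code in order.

CSS cyan is rgb(0, 255, 255).
77%: (0→0, 255 − 196.35 = 58.65→59, 255 − 196.35 = 58.65→59) → #003B3B
91%: (0→0, 255 − 232.05 = 22.95→23, 255 − 232.05 = 22.95→23) → #001717

#003B3B, #001717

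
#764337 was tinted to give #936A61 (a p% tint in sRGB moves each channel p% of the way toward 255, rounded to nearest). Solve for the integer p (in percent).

21%

#764337 is rgb(118, 67, 55); #936A61 is rgb(147, 106, 97).
On the B channel (widest range): 97 ≈ 55 + (p/100)(255 − 55), so p ≈ 100×(97 − 55)/(255 − 55) = 4200/200 = 21.00.
p = 21 reproduces all three channels after rounding.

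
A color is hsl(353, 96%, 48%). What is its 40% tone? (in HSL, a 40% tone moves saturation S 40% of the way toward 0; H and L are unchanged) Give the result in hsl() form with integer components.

S moves 40% from 96 toward 0: 96 − 38.4 = 57.6 → 58.
H and L are unchanged.

hsl(353, 58%, 48%)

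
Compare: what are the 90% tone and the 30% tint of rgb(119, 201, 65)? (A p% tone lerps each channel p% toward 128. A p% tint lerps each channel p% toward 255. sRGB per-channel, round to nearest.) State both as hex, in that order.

90% tone:
  R: 119 + 0.9×(128−119) = 119 + 8.1 = 127.1 → 127
  G: 201 − 65.7 = 135.3 → 135
  B: 65 + 56.7 = 121.7 → 122
  → #7F877A
30% tint:
  R: 119 + 0.3×(255−119) = 119 + 40.8 = 159.8 → 160
  G: 201 + 16.2 = 217.2 → 217
  B: 65 + 0.3×(255−65) = 65 + 57 = 122 → 122
  → #A0D97A

#7F877A, #A0D97A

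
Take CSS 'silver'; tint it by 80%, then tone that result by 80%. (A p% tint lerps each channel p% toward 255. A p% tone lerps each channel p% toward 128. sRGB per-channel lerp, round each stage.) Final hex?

#979797

CSS silver is rgb(192, 192, 192).
An 80% tint moves each channel 80% toward 255:
  R: 192 + 50.4 = 242.4 → 242
  G: 192 + 0.8×(255−192) = 192 + 50.4 = 242.4 → 242
  B: 192 + 50.4 = 242.4 → 242
After the tint: rgb(242, 242, 242) = #F2F2F2.
Lerp each channel 80% toward 128:
  R: 242 + 0.8×(128−242) = 242 − 91.2 = 150.8 → 151
  G: 242 − 91.2 = 150.8 → 151
  B: 242 + 0.8×(128−242) = 242 − 91.2 = 150.8 → 151
rgb(151, 151, 151) = #979797.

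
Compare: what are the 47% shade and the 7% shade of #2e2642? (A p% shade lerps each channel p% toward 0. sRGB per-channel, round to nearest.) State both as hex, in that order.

#181423, #2b233d

#2e2642 is rgb(46, 38, 66).
47% shade:
  R: 46 + 0.47×(0−46) = 46 − 21.62 = 24.38 → 24
  G: 38 − 17.86 = 20.14 → 20
  B: 66 + 0.47×(0−66) = 66 − 31.02 = 34.98 → 35
  → #181423
7% shade:
  R: 46 − 3.22 = 42.78 → 43
  G: 38 + 0.07×(0−38) = 38 − 2.66 = 35.34 → 35
  B: 66 + 0.07×(0−66) = 66 − 4.62 = 61.38 → 61
  → #2b233d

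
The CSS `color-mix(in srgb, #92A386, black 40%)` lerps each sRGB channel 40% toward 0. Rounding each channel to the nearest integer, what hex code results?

#586250

#92A386 is rgb(146, 163, 134).
A 40% shade moves each channel 40% toward 0:
  R: 146 + 0.4×(0−146) = 146 − 58.4 = 87.6 → 88
  G: 163 + 0.4×(0−163) = 163 − 65.2 = 97.8 → 98
  B: 134 + 0.4×(0−134) = 134 − 53.6 = 80.4 → 80
rgb(88, 98, 80) = #586250.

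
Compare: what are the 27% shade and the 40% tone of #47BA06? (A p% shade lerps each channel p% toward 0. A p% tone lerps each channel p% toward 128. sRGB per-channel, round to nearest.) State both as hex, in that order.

#348804, #5EA337

#47BA06 is rgb(71, 186, 6).
27% shade:
  R: 71 + 0.27×(0−71) = 71 − 19.17 = 51.83 → 52
  G: 186 + 0.27×(0−186) = 186 − 50.22 = 135.78 → 136
  B: 6 + 0.27×(0−6) = 6 − 1.62 = 4.38 → 4
  → #348804
40% tone:
  R: 71 + 0.4×(128−71) = 71 + 22.8 = 93.8 → 94
  G: 186 − 23.2 = 162.8 → 163
  B: 6 + 0.4×(128−6) = 6 + 48.8 = 54.8 → 55
  → #5EA337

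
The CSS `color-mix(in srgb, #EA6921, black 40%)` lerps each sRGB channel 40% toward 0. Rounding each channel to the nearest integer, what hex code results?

#EA6921 is rgb(234, 105, 33).
Lerp each channel 40% toward 0:
  R: 234 − 93.6 = 140.4 → 140
  G: 105 + 0.4×(0−105) = 105 − 42 = 63 → 63
  B: 33 − 13.2 = 19.8 → 20
rgb(140, 63, 20) = #8C3F14.

#8C3F14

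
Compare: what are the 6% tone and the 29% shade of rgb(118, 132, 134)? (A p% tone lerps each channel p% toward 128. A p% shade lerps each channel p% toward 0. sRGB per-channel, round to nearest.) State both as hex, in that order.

6% tone:
  R: 118 + 0.06×(128−118) = 118 + 0.6 = 118.6 → 119
  G: 132 + 0.06×(128−132) = 132 − 0.24 = 131.76 → 132
  B: 134 − 0.36 = 133.64 → 134
  → #778486
29% shade:
  R: 118 − 34.22 = 83.78 → 84
  G: 132 + 0.29×(0−132) = 132 − 38.28 = 93.72 → 94
  B: 134 + 0.29×(0−134) = 134 − 38.86 = 95.14 → 95
  → #545E5F

#778486, #545E5F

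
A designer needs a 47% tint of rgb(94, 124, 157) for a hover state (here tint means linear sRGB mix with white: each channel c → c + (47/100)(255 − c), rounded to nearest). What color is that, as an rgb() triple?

Lerp each channel 47% toward 255:
  R: 94 + 0.47×(255−94) = 94 + 75.67 = 169.67 → 170
  G: 124 + 61.57 = 185.57 → 186
  B: 157 + 46.06 = 203.06 → 203

rgb(170, 186, 203)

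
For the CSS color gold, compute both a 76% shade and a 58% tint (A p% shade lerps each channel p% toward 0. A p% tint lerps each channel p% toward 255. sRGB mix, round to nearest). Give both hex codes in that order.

CSS gold is rgb(255, 215, 0).
76% shade:
  R: 255 + 0.76×(0−255) = 255 − 193.8 = 61.2 → 61
  G: 215 − 163.4 = 51.6 → 52
  B: 0 + 0.76×(0−0) = 0 + 0 = 0 → 0
  → #3D3400
58% tint:
  R: 255 + 0 = 255 → 255
  G: 215 + 0.58×(255−215) = 215 + 23.2 = 238.2 → 238
  B: 0 + 0.58×(255−0) = 0 + 147.9 = 147.9 → 148
  → #FFEE94

#3D3400, #FFEE94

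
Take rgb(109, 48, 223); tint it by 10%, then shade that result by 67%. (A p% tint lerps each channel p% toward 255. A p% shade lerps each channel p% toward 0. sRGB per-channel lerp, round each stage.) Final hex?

#29174b

A 10% tint moves each channel 10% toward 255:
  R: 109 + 14.6 = 123.6 → 124
  G: 48 + 20.7 = 68.7 → 69
  B: 223 + 0.1×(255−223) = 223 + 3.2 = 226.2 → 226
After the tint: rgb(124, 69, 226) = #7c45e2.
Per channel, c → c + 0.67(0 − c):
  R: 124 − 83.08 = 40.92 → 41
  G: 69 + 0.67×(0−69) = 69 − 46.23 = 22.77 → 23
  B: 226 − 151.42 = 74.58 → 75
rgb(41, 23, 75) = #29174b.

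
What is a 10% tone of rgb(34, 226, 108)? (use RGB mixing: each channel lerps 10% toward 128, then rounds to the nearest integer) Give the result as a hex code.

A 10% tone moves each channel 10% toward 128:
  R: 34 + 9.4 = 43.4 → 43
  G: 226 − 9.8 = 216.2 → 216
  B: 108 + 0.1×(128−108) = 108 + 2 = 110 → 110
rgb(43, 216, 110) = #2bd86e.

#2bd86e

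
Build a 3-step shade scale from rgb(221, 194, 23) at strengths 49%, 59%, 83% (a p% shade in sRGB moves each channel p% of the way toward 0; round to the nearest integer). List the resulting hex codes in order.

49%: (221 − 108.29 = 112.71→113, 194 − 95.06 = 98.94→99, 23 − 11.27 = 11.73→12) → #71630C
59%: (221 − 130.39 = 90.61→91, 194 − 114.46 = 79.54→80, 23 − 13.57 = 9.43→9) → #5B5009
83%: (221 − 183.43 = 37.57→38, 194 − 161.02 = 32.98→33, 23 − 19.09 = 3.91→4) → #262104

#71630C, #5B5009, #262104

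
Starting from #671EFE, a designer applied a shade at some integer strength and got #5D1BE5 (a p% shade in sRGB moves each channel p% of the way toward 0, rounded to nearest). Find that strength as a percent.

10%

#671EFE is rgb(103, 30, 254); #5D1BE5 is rgb(93, 27, 229).
On the B channel (widest range): 229 ≈ 254 + (p/100)(0 − 254), so p ≈ 100×(229 − 254)/(0 − 254) = -2500/-254 = 9.84.
p = 10 reproduces all three channels after rounding.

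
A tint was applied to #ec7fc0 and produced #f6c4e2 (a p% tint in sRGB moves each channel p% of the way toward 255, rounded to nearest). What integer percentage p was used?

#ec7fc0 is rgb(236, 127, 192); #f6c4e2 is rgb(246, 196, 226).
On the G channel (widest range): 196 ≈ 127 + (p/100)(255 − 127), so p ≈ 100×(196 − 127)/(255 − 127) = 6900/128 = 53.91.
p = 54 reproduces all three channels after rounding.

54%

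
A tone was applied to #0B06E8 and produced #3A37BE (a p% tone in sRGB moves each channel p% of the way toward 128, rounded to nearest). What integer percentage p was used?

40%

#0B06E8 is rgb(11, 6, 232); #3A37BE is rgb(58, 55, 190).
On the G channel (widest range): 55 ≈ 6 + (p/100)(128 − 6), so p ≈ 100×(55 − 6)/(128 − 6) = 4900/122 = 40.16.
p = 40 reproduces all three channels after rounding.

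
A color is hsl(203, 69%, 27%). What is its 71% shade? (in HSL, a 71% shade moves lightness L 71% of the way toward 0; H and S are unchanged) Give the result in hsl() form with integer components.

hsl(203, 69%, 8%)

L moves 71% from 27 toward 0: 27 − 19.17 = 7.83 → 8.
H and S are unchanged.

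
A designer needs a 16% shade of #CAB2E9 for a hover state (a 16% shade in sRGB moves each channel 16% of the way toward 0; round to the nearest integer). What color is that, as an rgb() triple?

#CAB2E9 is rgb(202, 178, 233).
Per channel, c → c + 0.16(0 − c):
  R: 202 − 32.32 = 169.68 → 170
  G: 178 − 28.48 = 149.52 → 150
  B: 233 − 37.28 = 195.72 → 196

rgb(170, 150, 196)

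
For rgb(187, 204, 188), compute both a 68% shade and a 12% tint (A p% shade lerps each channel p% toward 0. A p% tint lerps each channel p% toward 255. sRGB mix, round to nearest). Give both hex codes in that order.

#3C413C, #C3D2C4

68% shade:
  R: 187 − 127.16 = 59.84 → 60
  G: 204 − 138.72 = 65.28 → 65
  B: 188 + 0.68×(0−188) = 188 − 127.84 = 60.16 → 60
  → #3C413C
12% tint:
  R: 187 + 0.12×(255−187) = 187 + 8.16 = 195.16 → 195
  G: 204 + 0.12×(255−204) = 204 + 6.12 = 210.12 → 210
  B: 188 + 8.04 = 196.04 → 196
  → #C3D2C4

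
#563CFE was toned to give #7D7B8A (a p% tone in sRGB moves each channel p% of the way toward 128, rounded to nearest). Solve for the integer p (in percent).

#563CFE is rgb(86, 60, 254); #7D7B8A is rgb(125, 123, 138).
On the B channel (widest range): 138 ≈ 254 + (p/100)(128 − 254), so p ≈ 100×(138 − 254)/(128 − 254) = -11600/-126 = 92.06.
p = 92 reproduces all three channels after rounding.

92%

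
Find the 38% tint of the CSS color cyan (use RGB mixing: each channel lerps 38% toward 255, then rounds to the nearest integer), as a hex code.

#61FFFF

CSS cyan is rgb(0, 255, 255).
A 38% tint moves each channel 38% toward 255:
  R: 0 + 0.38×(255−0) = 0 + 96.9 = 96.9 → 97
  G: 255 + 0 = 255 → 255
  B: 255 + 0 = 255 → 255
rgb(97, 255, 255) = #61FFFF.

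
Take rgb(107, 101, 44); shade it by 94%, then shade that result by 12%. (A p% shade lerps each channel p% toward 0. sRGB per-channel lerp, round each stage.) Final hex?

#050503

Lerp each channel 94% toward 0:
  R: 107 + 0.94×(0−107) = 107 − 100.58 = 6.42 → 6
  G: 101 − 94.94 = 6.06 → 6
  B: 44 + 0.94×(0−44) = 44 − 41.36 = 2.64 → 3
After the shade: rgb(6, 6, 3) = #060603.
Lerp each channel 12% toward 0:
  R: 6 + 0.12×(0−6) = 6 − 0.72 = 5.28 → 5
  G: 6 + 0.12×(0−6) = 6 − 0.72 = 5.28 → 5
  B: 3 + 0.12×(0−3) = 3 − 0.36 = 2.64 → 3
rgb(5, 5, 3) = #050503.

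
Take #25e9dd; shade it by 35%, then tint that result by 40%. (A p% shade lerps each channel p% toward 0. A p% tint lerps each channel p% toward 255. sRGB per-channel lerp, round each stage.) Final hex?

#74c1bc

#25e9dd is rgb(37, 233, 221).
Lerp each channel 35% toward 0:
  R: 37 + 0.35×(0−37) = 37 − 12.95 = 24.05 → 24
  G: 233 + 0.35×(0−233) = 233 − 81.55 = 151.45 → 151
  B: 221 − 77.35 = 143.65 → 144
After the shade: rgb(24, 151, 144) = #189790.
A 40% tint moves each channel 40% toward 255:
  R: 24 + 0.4×(255−24) = 24 + 92.4 = 116.4 → 116
  G: 151 + 0.4×(255−151) = 151 + 41.6 = 192.6 → 193
  B: 144 + 0.4×(255−144) = 144 + 44.4 = 188.4 → 188
rgb(116, 193, 188) = #74c1bc.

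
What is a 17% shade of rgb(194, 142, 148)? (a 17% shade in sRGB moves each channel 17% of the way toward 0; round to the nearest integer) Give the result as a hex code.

Per channel, c → c + 0.17(0 − c):
  R: 194 − 32.98 = 161.02 → 161
  G: 142 − 24.14 = 117.86 → 118
  B: 148 − 25.16 = 122.84 → 123
rgb(161, 118, 123) = #A1767B.

#A1767B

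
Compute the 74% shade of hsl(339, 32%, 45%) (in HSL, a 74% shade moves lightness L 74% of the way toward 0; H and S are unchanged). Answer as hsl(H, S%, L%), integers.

hsl(339, 32%, 12%)

L moves 74% from 45 toward 0: 45 − 33.3 = 11.7 → 12.
H and S are unchanged.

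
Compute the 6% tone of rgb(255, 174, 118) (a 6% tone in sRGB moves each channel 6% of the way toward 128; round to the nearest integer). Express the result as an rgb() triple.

rgb(247, 171, 119)

Lerp each channel 6% toward 128:
  R: 255 + 0.06×(128−255) = 255 − 7.62 = 247.38 → 247
  G: 174 + 0.06×(128−174) = 174 − 2.76 = 171.24 → 171
  B: 118 + 0.6 = 118.6 → 119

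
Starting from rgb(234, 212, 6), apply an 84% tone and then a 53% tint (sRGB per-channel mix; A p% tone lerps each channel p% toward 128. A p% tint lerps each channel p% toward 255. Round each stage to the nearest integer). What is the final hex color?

#CBC9BA

Lerp each channel 84% toward 128:
  R: 234 + 0.84×(128−234) = 234 − 89.04 = 144.96 → 145
  G: 212 − 70.56 = 141.44 → 141
  B: 6 + 102.48 = 108.48 → 108
After the tone: rgb(145, 141, 108) = #918D6C.
A 53% tint moves each channel 53% toward 255:
  R: 145 + 0.53×(255−145) = 145 + 58.3 = 203.3 → 203
  G: 141 + 0.53×(255−141) = 141 + 60.42 = 201.42 → 201
  B: 108 + 0.53×(255−108) = 108 + 77.91 = 185.91 → 186
rgb(203, 201, 186) = #CBC9BA.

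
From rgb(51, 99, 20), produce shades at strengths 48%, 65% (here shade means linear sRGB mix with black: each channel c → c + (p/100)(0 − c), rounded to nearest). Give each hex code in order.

#1B330A, #122307

48%: (51 − 24.48 = 26.52→27, 99 − 47.52 = 51.48→51, 20 − 9.6 = 10.4→10) → #1B330A
65%: (51 − 33.15 = 17.85→18, 99 − 64.35 = 34.65→35, 20 − 13 = 7→7) → #122307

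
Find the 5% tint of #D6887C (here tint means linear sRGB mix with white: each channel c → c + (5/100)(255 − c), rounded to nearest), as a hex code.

#D6887C is rgb(214, 136, 124).
Lerp each channel 5% toward 255:
  R: 214 + 0.05×(255−214) = 214 + 2.05 = 216.05 → 216
  G: 136 + 0.05×(255−136) = 136 + 5.95 = 141.95 → 142
  B: 124 + 0.05×(255−124) = 124 + 6.55 = 130.55 → 131
rgb(216, 142, 131) = #D88E83.

#D88E83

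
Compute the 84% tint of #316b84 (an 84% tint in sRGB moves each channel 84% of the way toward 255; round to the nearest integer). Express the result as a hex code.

#dee7eb

#316b84 is rgb(49, 107, 132).
Per channel, c → c + 0.84(255 − c):
  R: 49 + 0.84×(255−49) = 49 + 173.04 = 222.04 → 222
  G: 107 + 124.32 = 231.32 → 231
  B: 132 + 0.84×(255−132) = 132 + 103.32 = 235.32 → 235
rgb(222, 231, 235) = #dee7eb.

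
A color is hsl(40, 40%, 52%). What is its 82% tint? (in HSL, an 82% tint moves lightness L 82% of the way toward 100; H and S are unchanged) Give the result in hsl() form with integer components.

L moves 82% from 52 toward 100: 52 + 39.36 = 91.36 → 91.
H and S are unchanged.

hsl(40, 40%, 91%)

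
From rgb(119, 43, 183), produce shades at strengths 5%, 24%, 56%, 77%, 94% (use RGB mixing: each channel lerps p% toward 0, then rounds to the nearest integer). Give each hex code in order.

5%: (119 − 5.95 = 113.05→113, 43 − 2.15 = 40.85→41, 183 − 9.15 = 173.85→174) → #7129AE
24%: (119 − 28.56 = 90.44→90, 43 − 10.32 = 32.68→33, 183 − 43.92 = 139.08→139) → #5A218B
56%: (119 − 66.64 = 52.36→52, 43 − 24.08 = 18.92→19, 183 − 102.48 = 80.52→81) → #341351
77%: (119 − 91.63 = 27.37→27, 43 − 33.11 = 9.89→10, 183 − 140.91 = 42.09→42) → #1B0A2A
94%: (119 − 111.86 = 7.14→7, 43 − 40.42 = 2.58→3, 183 − 172.02 = 10.98→11) → #07030B

#7129AE, #5A218B, #341351, #1B0A2A, #07030B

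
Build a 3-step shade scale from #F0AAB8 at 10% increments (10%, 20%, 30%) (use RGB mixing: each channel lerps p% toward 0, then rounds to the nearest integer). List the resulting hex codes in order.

#F0AAB8 is rgb(240, 170, 184).
10%: (240 − 24 = 216→216, 170 − 17 = 153→153, 184 − 18.4 = 165.6→166) → #D899A6
20%: (240 − 48 = 192→192, 170 − 34 = 136→136, 184 − 36.8 = 147.2→147) → #C08893
30%: (240 − 72 = 168→168, 170 − 51 = 119→119, 184 − 55.2 = 128.8→129) → #A87781

#D899A6, #C08893, #A87781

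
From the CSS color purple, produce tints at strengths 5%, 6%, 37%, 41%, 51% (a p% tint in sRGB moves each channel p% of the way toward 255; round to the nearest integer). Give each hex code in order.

#860D86, #880F88, #AF5EAF, #B469B4, #C182C1

CSS purple is rgb(128, 0, 128).
5%: (128 + 6.35 = 134.35→134, 0 + 12.75 = 12.75→13, 128 + 6.35 = 134.35→134) → #860D86
6%: (128 + 7.62 = 135.62→136, 0 + 15.3 = 15.3→15, 128 + 7.62 = 135.62→136) → #880F88
37%: (128 + 46.99 = 174.99→175, 0 + 94.35 = 94.35→94, 128 + 46.99 = 174.99→175) → #AF5EAF
41%: (128 + 52.07 = 180.07→180, 0 + 104.55 = 104.55→105, 128 + 52.07 = 180.07→180) → #B469B4
51%: (128 + 64.77 = 192.77→193, 0 + 130.05 = 130.05→130, 128 + 64.77 = 192.77→193) → #C182C1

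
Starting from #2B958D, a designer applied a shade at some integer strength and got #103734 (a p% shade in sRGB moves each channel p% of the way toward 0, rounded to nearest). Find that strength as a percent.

#2B958D is rgb(43, 149, 141); #103734 is rgb(16, 55, 52).
On the G channel (widest range): 55 ≈ 149 + (p/100)(0 − 149), so p ≈ 100×(55 − 149)/(0 − 149) = -9400/-149 = 63.09.
p = 63 reproduces all three channels after rounding.

63%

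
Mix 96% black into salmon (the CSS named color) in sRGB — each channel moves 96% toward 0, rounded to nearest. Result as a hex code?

CSS salmon is rgb(250, 128, 114).
A 96% shade moves each channel 96% toward 0:
  R: 250 + 0.96×(0−250) = 250 − 240 = 10 → 10
  G: 128 − 122.88 = 5.12 → 5
  B: 114 + 0.96×(0−114) = 114 − 109.44 = 4.56 → 5
rgb(10, 5, 5) = #0A0505.

#0A0505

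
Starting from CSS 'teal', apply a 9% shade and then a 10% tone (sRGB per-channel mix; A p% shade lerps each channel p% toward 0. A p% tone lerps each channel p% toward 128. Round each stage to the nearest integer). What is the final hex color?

#0D7575

CSS teal is rgb(0, 128, 128).
Per channel, c → c + 0.09(0 − c):
  R: 0 + 0 = 0 → 0
  G: 128 + 0.09×(0−128) = 128 − 11.52 = 116.48 → 116
  B: 128 − 11.52 = 116.48 → 116
After the shade: rgb(0, 116, 116) = #007474.
A 10% tone moves each channel 10% toward 128:
  R: 0 + 12.8 = 12.8 → 13
  G: 116 + 1.2 = 117.2 → 117
  B: 116 + 0.1×(128−116) = 116 + 1.2 = 117.2 → 117
rgb(13, 117, 117) = #0D7575.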